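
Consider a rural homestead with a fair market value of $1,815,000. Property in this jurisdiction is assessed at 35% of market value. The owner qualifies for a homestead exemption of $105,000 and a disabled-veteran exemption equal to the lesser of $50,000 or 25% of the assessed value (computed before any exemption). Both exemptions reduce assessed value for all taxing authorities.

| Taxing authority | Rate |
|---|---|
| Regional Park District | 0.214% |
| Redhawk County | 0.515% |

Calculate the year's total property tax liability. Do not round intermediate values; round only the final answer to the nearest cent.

$3,501.02

Assessed value = $1,815,000 × 0.35 = $635,250
Disabled-veteran exemption = min($50,000, 25% × $635,250) = min($50,000, $158,812.5) = $50,000 (dollar cap binds)
Taxable value = $635,250 − $105,000 − $50,000 = $480,250
Regional Park District: $480,250 × 0.00214 = $1,027.735
Redhawk County: $480,250 × 0.00515 = $2,473.2875
Total = $3,501.0225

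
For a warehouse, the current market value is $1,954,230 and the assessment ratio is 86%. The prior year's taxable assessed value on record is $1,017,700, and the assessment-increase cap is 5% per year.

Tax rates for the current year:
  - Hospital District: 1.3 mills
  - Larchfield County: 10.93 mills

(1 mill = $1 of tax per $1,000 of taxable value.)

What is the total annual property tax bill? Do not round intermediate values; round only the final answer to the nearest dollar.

Uncapped assessed value = $1,954,230 × 0.86 = $1,680,637.8
Cap limit = $1,017,700 × 1.05 = $1,068,585
Taxable assessed value = min($1,680,637.8, $1,068,585) = $1,068,585 (cap binds)
Hospital District: $1,068,585 × 0.0013 = $1,389.1605
Larchfield County: $1,068,585 × 0.01093 = $11,679.63405
Total = $13,068.79455

$13,069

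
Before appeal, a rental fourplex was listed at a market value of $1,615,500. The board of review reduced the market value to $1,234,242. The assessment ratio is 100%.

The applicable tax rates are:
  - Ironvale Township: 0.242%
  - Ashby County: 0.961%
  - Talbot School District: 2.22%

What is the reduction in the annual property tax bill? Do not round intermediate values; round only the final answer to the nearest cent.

Old assessed value = $1,615,500 × 1 = $1,615,500
New assessed value = $1,234,242 × 1 = $1,234,242
Combined rate = 0.00242 + 0.00961 + 0.0222 = 0.03423
Old tax = $1,615,500 × 0.03423 = $55,298.565
New tax = $1,234,242 × 0.03423 = $42,248.10366
Reduction = $55,298.565 − $42,248.10366 = $13,050.46134

$13,050.46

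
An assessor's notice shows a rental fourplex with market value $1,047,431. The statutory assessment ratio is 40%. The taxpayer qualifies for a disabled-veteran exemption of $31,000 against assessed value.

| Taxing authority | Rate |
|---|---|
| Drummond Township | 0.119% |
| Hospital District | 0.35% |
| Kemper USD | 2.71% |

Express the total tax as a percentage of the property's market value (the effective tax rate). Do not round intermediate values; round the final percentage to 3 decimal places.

Assessed value = $1,047,431 × 0.4 = $418,972.4
Taxable value = $418,972.4 − $31,000 = $387,972.4
Drummond Township: $387,972.4 × 0.00119 = $461.687156
Hospital District: $387,972.4 × 0.0035 = $1,357.9034
Kemper USD: $387,972.4 × 0.0271 = $10,514.05204
Total tax = $12,333.642596
Effective rate = $12,333.642596 ÷ $1,047,431 = 1.178% of market value

1.178%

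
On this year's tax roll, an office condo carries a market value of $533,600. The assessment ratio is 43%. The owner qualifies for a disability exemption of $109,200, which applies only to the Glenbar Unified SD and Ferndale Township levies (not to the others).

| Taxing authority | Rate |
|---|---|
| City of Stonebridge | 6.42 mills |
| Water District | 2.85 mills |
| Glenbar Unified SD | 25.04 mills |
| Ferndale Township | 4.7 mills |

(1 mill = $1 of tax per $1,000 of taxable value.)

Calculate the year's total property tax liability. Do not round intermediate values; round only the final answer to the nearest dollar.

Assessed value = $533,600 × 0.43 = $229,448
City of Stonebridge: $229,448 × 0.00642 = $1,473.05616
Water District: $229,448 × 0.00285 = $653.9268
Glenbar Unified SD: ($229,448 − $109,200) × 0.02504 = $120,248 × 0.02504 = $3,011.00992
Ferndale Township: ($229,448 − $109,200) × 0.0047 = $120,248 × 0.0047 = $565.1656
Total = $5,703.15848

$5,703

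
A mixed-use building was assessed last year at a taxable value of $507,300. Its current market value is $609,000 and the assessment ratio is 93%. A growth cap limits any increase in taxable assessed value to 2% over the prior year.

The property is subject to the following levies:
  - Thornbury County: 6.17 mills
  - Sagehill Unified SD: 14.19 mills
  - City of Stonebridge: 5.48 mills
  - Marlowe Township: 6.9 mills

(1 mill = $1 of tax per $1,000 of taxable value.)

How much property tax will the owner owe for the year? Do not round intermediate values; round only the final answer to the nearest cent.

Uncapped assessed value = $609,000 × 0.93 = $566,370
Cap limit = $507,300 × 1.02 = $517,446
Taxable assessed value = min($566,370, $517,446) = $517,446 (cap binds)
Thornbury County: $517,446 × 0.00617 = $3,192.64182
Sagehill Unified SD: $517,446 × 0.01419 = $7,342.55874
City of Stonebridge: $517,446 × 0.00548 = $2,835.60408
Marlowe Township: $517,446 × 0.0069 = $3,570.3774
Total = $16,941.18204

$16,941.18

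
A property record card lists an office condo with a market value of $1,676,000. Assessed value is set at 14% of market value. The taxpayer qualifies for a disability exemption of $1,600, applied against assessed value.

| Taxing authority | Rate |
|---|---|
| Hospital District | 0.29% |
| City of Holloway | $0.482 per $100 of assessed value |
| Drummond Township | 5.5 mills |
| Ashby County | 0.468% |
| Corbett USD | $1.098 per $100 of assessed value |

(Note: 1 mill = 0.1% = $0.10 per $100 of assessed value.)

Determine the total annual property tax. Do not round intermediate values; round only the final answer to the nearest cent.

Assessed value = $1,676,000 × 0.14 = $234,640
Taxable value = $234,640 − $1,600 = $233,040
Hospital District: $233,040 × 0.0029 = $675.816
City of Holloway: $233,040 × 0.00482 = $1,123.2528
Drummond Township: $233,040 × 0.0055 = $1,281.72
Ashby County: $233,040 × 0.00468 = $1,090.6272
Corbett USD: $233,040 × 0.01098 = $2,558.7792
Total = $6,730.1952

$6,730.20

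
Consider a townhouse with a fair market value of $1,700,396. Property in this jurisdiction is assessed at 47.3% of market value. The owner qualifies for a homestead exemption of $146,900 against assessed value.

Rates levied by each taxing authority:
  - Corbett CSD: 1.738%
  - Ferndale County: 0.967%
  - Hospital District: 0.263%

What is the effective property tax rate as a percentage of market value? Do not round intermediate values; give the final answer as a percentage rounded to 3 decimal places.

1.147%

Assessed value = $1,700,396 × 0.473 = $804,287.308
Taxable value = $804,287.308 − $146,900 = $657,387.308
Corbett CSD: $657,387.308 × 0.01738 = $11,425.39141304
Ferndale County: $657,387.308 × 0.00967 = $6,356.93526836
Hospital District: $657,387.308 × 0.00263 = $1,728.92862004
Total tax = $19,511.25530144
Effective rate = $19,511.25530144 ÷ $1,700,396 = 1.147% of market value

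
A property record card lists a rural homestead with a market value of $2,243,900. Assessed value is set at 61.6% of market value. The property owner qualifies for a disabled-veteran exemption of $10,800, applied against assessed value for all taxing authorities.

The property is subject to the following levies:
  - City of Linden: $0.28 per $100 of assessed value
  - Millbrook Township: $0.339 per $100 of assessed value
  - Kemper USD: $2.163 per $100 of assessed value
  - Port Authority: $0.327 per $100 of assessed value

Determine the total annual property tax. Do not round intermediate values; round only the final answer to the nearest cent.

$42,638.14

Assessed value = $2,243,900 × 0.616 = $1,382,242.4
Taxable value = $1,382,242.4 − $10,800 = $1,371,442.4
City of Linden: $1,371,442.4 × 0.0028 = $3,840.03872
Millbrook Township: $1,371,442.4 × 0.00339 = $4,649.189736
Kemper USD: $1,371,442.4 × 0.02163 = $29,664.299112
Port Authority: $1,371,442.4 × 0.00327 = $4,484.616648
Total = $3,840.03872 + $4,649.189736 + $29,664.299112 + $4,484.616648 = $42,638.144216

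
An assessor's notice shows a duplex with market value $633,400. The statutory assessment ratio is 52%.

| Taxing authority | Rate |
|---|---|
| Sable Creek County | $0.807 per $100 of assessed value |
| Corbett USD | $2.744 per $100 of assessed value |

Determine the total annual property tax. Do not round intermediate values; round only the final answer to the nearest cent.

$11,695.86

Assessed value = $633,400 × 0.52 = $329,368
Sable Creek County: $329,368 × 0.00807 = $2,657.99976
Corbett USD: $329,368 × 0.02744 = $9,037.85792
Total = $2,657.99976 + $9,037.85792 = $11,695.85768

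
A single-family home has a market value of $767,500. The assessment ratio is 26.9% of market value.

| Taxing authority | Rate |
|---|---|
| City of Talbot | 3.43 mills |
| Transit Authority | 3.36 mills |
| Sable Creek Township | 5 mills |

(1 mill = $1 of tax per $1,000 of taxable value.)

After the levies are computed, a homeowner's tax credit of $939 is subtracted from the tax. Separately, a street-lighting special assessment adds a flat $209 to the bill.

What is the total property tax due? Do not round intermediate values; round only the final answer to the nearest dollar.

Assessed value = $767,500 × 0.269 = $206,457.5
City of Talbot: $206,457.5 × 0.00343 = $708.149225
Transit Authority: $206,457.5 × 0.00336 = $693.6972
Sable Creek Township: $206,457.5 × 0.005 = $1,032.2875
Levies subtotal = $2,434.133925
After credit = $2,434.133925 − $939 = $1,495.133925
Total = $1,495.133925 + $209 = $1,704.133925

$1,704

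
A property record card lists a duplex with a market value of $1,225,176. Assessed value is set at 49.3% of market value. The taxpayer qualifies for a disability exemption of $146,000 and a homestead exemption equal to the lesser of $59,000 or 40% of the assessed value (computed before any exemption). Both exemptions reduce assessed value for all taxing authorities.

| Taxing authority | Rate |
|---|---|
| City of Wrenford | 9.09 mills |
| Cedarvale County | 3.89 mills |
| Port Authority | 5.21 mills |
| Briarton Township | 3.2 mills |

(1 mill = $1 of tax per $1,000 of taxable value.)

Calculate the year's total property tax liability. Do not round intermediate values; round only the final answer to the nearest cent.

$8,534.86

Assessed value = $1,225,176 × 0.493 = $604,011.768
Homestead exemption = min($59,000, 40% × $604,011.768) = min($59,000, $241,604.7072) = $59,000 (dollar cap binds)
Taxable value = $604,011.768 − $146,000 − $59,000 = $399,011.768
City of Wrenford: $399,011.768 × 0.00909 = $3,627.01697112
Cedarvale County: $399,011.768 × 0.00389 = $1,552.15577752
Port Authority: $399,011.768 × 0.00521 = $2,078.85131128
Briarton Township: $399,011.768 × 0.0032 = $1,276.8376576
Total = $8,534.86171752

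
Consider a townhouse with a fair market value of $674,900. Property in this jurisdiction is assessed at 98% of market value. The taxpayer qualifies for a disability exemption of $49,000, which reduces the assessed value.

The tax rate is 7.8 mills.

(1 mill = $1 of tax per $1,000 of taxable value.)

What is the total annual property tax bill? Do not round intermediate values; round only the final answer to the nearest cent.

$4,776.74

Assessed value = $674,900 × 0.98 = $661,402
Taxable value = $661,402 − $49,000 = $612,402
Tax = $612,402 × 0.0078 = $4,776.7356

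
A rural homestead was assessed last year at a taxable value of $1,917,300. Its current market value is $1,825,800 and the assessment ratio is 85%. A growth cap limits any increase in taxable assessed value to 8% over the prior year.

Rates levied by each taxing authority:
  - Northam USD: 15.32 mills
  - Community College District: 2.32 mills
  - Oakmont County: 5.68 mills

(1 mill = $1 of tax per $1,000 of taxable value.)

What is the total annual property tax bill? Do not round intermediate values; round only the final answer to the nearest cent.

$36,191.01

Uncapped assessed value = $1,825,800 × 0.85 = $1,551,930
Cap limit = $1,917,300 × 1.08 = $2,070,684
Taxable assessed value = min($1,551,930, $2,070,684) = $1,551,930 (cap does not bind)
Northam USD: $1,551,930 × 0.01532 = $23,775.5676
Community College District: $1,551,930 × 0.00232 = $3,600.4776
Oakmont County: $1,551,930 × 0.00568 = $8,814.9624
Total = $36,191.0076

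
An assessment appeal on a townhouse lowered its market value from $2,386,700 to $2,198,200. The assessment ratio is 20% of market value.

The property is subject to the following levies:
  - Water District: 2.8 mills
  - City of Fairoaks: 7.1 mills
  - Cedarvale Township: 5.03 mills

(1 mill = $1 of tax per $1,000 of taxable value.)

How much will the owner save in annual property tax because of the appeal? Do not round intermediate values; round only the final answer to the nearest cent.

$562.86

Old assessed value = $2,386,700 × 0.2 = $477,340
New assessed value = $2,198,200 × 0.2 = $439,640
Combined rate = 0.0028 + 0.0071 + 0.00503 = 0.01493
Old tax = $477,340 × 0.01493 = $7,126.6862
New tax = $439,640 × 0.01493 = $6,563.8252
Reduction = $7,126.6862 − $6,563.8252 = $562.861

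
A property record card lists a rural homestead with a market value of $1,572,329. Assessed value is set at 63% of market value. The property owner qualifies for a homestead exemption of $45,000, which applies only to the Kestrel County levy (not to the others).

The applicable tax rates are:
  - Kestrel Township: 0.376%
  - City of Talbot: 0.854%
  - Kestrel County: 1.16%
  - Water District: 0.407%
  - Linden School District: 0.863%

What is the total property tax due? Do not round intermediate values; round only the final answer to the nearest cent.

$35,732.76

Assessed value = $1,572,329 × 0.63 = $990,567.27
Kestrel Township: $990,567.27 × 0.00376 = $3,724.5329352
City of Talbot: $990,567.27 × 0.00854 = $8,459.4444858
Kestrel County: ($990,567.27 − $45,000) × 0.0116 = $945,567.27 × 0.0116 = $10,968.580332
Water District: $990,567.27 × 0.00407 = $4,031.6087889
Linden School District: $990,567.27 × 0.00863 = $8,548.5955401
Total = $35,732.762082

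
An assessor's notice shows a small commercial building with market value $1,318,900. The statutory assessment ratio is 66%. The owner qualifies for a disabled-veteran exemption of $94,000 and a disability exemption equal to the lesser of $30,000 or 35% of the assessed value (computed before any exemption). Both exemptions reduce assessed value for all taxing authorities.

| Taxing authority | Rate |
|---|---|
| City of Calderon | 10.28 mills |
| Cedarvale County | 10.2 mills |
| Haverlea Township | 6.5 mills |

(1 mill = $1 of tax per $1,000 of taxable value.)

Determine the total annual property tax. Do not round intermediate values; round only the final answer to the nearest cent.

$20,139.87

Assessed value = $1,318,900 × 0.66 = $870,474
Disability exemption = min($30,000, 35% × $870,474) = min($30,000, $304,665.9) = $30,000 (dollar cap binds)
Taxable value = $870,474 − $94,000 − $30,000 = $746,474
City of Calderon: $746,474 × 0.01028 = $7,673.75272
Cedarvale County: $746,474 × 0.0102 = $7,614.0348
Haverlea Township: $746,474 × 0.0065 = $4,852.081
Total = $20,139.86852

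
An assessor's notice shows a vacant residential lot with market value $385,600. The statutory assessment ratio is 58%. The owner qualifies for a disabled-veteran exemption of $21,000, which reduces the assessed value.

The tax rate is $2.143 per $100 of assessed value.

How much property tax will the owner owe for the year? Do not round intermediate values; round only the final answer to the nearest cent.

Assessed value = $385,600 × 0.58 = $223,648
Taxable value = $223,648 − $21,000 = $202,648
Tax = $202,648 × 0.02143 = $4,342.74664

$4,342.75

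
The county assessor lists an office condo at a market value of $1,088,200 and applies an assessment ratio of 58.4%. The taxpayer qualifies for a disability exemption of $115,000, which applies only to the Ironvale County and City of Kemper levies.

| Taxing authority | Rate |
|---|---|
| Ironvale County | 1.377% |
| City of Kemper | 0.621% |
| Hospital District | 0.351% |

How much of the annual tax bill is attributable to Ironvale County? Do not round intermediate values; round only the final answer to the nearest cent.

$7,167.41

Assessed value = $1,088,200 × 0.584 = $635,508.8
Ironvale County taxable value = $635,508.8 − $115,000 = $520,508.8
Ironvale County levy = $520,508.8 × 0.01377 = $7,167.406176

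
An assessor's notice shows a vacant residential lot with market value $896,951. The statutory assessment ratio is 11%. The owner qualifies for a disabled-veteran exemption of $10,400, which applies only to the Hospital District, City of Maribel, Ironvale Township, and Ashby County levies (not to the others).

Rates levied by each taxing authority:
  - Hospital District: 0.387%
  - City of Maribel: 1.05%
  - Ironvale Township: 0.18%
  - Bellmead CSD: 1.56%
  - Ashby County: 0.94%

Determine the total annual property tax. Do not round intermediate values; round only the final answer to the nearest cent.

Assessed value = $896,951 × 0.11 = $98,664.61
Hospital District: ($98,664.61 − $10,400) × 0.00387 = $88,264.61 × 0.00387 = $341.5840407
City of Maribel: ($98,664.61 − $10,400) × 0.0105 = $88,264.61 × 0.0105 = $926.778405
Ironvale Township: ($98,664.61 − $10,400) × 0.0018 = $88,264.61 × 0.0018 = $158.876298
Bellmead CSD: $98,664.61 × 0.0156 = $1,539.167916
Ashby County: ($98,664.61 − $10,400) × 0.0094 = $88,264.61 × 0.0094 = $829.687334
Total = $3,796.0939937

$3,796.09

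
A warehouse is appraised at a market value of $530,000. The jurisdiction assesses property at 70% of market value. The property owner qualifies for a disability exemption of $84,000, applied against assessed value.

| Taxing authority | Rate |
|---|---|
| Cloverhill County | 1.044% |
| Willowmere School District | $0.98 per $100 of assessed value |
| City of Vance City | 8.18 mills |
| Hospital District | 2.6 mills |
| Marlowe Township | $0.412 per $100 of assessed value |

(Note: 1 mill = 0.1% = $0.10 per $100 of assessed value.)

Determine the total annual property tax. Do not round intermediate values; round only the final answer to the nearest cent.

Assessed value = $530,000 × 0.7 = $371,000
Taxable value = $371,000 − $84,000 = $287,000
Cloverhill County: $287,000 × 0.01044 = $2,996.28
Willowmere School District: $287,000 × 0.0098 = $2,812.6
City of Vance City: $287,000 × 0.00818 = $2,347.66
Hospital District: $287,000 × 0.0026 = $746.2
Marlowe Township: $287,000 × 0.00412 = $1,182.44
Total = $10,085.18

$10,085.18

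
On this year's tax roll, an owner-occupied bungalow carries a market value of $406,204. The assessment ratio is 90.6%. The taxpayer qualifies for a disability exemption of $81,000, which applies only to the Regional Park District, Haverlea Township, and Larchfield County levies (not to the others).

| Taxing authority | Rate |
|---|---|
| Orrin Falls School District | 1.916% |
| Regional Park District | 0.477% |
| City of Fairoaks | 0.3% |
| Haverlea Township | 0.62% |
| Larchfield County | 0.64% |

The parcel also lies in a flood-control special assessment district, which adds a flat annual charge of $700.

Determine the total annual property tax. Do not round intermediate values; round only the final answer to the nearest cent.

$13,840.89

Assessed value = $406,204 × 0.906 = $368,020.824
Orrin Falls School District: $368,020.824 × 0.01916 = $7,051.27898784
Regional Park District: ($368,020.824 − $81,000) × 0.00477 = $287,020.824 × 0.00477 = $1,369.08933048
City of Fairoaks: $368,020.824 × 0.003 = $1,104.062472
Haverlea Township: ($368,020.824 − $81,000) × 0.0062 = $287,020.824 × 0.0062 = $1,779.5291088
Larchfield County: ($368,020.824 − $81,000) × 0.0064 = $287,020.824 × 0.0064 = $1,836.9332736
Levies subtotal = $13,140.89317272
Total = $13,140.89317272 + $700 = $13,840.89317272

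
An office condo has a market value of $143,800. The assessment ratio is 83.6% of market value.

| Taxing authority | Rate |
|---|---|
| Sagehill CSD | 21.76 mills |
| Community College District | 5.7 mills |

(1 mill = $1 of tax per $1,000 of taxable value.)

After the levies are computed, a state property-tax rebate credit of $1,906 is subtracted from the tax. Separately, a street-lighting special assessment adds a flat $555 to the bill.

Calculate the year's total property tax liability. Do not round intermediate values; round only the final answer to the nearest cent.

$1,950.15

Assessed value = $143,800 × 0.836 = $120,216.8
Sagehill CSD: $120,216.8 × 0.02176 = $2,615.917568
Community College District: $120,216.8 × 0.0057 = $685.23576
Levies subtotal = $3,301.153328
After credit = $3,301.153328 − $1,906 = $1,395.153328
Total = $1,395.153328 + $555 = $1,950.153328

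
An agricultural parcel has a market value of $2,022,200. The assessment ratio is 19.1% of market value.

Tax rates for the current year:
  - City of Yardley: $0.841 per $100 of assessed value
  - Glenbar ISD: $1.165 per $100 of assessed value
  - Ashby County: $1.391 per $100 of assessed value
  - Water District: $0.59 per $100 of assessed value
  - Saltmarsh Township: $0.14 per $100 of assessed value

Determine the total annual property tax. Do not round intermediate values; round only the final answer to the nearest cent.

Assessed value = $2,022,200 × 0.191 = $386,240.2
City of Yardley: $386,240.2 × 0.00841 = $3,248.280082
Glenbar ISD: $386,240.2 × 0.01165 = $4,499.69833
Ashby County: $386,240.2 × 0.01391 = $5,372.601182
Water District: $386,240.2 × 0.0059 = $2,278.81718
Saltmarsh Township: $386,240.2 × 0.0014 = $540.73628
Total = $3,248.280082 + $4,499.69833 + $5,372.601182 + $2,278.81718 + $540.73628 = $15,940.133054

$15,940.13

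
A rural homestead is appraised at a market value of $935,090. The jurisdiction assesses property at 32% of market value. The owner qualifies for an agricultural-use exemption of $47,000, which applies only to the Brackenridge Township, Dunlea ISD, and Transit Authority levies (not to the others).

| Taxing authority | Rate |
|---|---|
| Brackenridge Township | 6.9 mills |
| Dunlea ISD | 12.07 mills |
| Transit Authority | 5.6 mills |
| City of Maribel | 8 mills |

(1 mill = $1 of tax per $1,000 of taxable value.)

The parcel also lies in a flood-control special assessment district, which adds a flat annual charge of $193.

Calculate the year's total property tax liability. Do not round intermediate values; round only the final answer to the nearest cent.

$8,784.09

Assessed value = $935,090 × 0.32 = $299,228.8
Brackenridge Township: ($299,228.8 − $47,000) × 0.0069 = $252,228.8 × 0.0069 = $1,740.37872
Dunlea ISD: ($299,228.8 − $47,000) × 0.01207 = $252,228.8 × 0.01207 = $3,044.401616
Transit Authority: ($299,228.8 − $47,000) × 0.0056 = $252,228.8 × 0.0056 = $1,412.48128
City of Maribel: $299,228.8 × 0.008 = $2,393.8304
Levies subtotal = $8,591.092016
Total = $8,591.092016 + $193 = $8,784.092016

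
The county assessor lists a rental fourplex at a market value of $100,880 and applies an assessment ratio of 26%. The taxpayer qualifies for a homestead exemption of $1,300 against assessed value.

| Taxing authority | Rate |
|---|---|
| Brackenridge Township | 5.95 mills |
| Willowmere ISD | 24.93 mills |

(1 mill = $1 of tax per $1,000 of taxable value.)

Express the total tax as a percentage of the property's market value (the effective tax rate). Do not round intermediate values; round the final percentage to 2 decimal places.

0.76%

Assessed value = $100,880 × 0.26 = $26,228.8
Taxable value = $26,228.8 − $1,300 = $24,928.8
Brackenridge Township: $24,928.8 × 0.00595 = $148.32636
Willowmere ISD: $24,928.8 × 0.02493 = $621.474984
Total tax = $769.801344
Effective rate = $769.801344 ÷ $100,880 = 0.76% of market value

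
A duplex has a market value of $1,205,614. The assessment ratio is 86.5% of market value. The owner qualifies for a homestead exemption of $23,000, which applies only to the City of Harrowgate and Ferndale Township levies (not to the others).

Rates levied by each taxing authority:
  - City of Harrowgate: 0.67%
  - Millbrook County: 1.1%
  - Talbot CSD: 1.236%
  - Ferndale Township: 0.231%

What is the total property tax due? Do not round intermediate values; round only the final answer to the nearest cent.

Assessed value = $1,205,614 × 0.865 = $1,042,856.11
City of Harrowgate: ($1,042,856.11 − $23,000) × 0.0067 = $1,019,856.11 × 0.0067 = $6,833.035937
Millbrook County: $1,042,856.11 × 0.011 = $11,471.41721
Talbot CSD: $1,042,856.11 × 0.01236 = $12,889.7015196
Ferndale Township: ($1,042,856.11 − $23,000) × 0.00231 = $1,019,856.11 × 0.00231 = $2,355.8676141
Total = $33,550.0222807

$33,550.02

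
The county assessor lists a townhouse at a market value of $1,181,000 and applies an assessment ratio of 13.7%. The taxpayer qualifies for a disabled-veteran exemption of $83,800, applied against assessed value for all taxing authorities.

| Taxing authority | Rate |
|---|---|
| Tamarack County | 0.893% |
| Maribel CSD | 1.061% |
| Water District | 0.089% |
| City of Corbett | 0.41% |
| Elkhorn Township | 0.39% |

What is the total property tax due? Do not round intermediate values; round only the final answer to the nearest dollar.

Assessed value = $1,181,000 × 0.137 = $161,797
Taxable value = $161,797 − $83,800 = $77,997
Tamarack County: $77,997 × 0.00893 = $696.51321
Maribel CSD: $77,997 × 0.01061 = $827.54817
Water District: $77,997 × 0.00089 = $69.41733
City of Corbett: $77,997 × 0.0041 = $319.7877
Elkhorn Township: $77,997 × 0.0039 = $304.1883
Total = $696.51321 + $827.54817 + $69.41733 + $319.7877 + $304.1883 = $2,217.45471

$2,217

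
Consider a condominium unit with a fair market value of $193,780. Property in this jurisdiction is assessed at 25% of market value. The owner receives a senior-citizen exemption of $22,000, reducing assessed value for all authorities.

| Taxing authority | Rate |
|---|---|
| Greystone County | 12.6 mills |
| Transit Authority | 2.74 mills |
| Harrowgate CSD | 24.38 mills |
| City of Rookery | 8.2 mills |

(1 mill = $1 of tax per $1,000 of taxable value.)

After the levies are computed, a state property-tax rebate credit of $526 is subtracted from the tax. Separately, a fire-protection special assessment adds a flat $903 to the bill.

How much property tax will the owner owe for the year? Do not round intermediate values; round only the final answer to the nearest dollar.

Assessed value = $193,780 × 0.25 = $48,445
Taxable value = $48,445 − $22,000 = $26,445
Greystone County: $26,445 × 0.0126 = $333.207
Transit Authority: $26,445 × 0.00274 = $72.4593
Harrowgate CSD: $26,445 × 0.02438 = $644.7291
City of Rookery: $26,445 × 0.0082 = $216.849
Levies subtotal = $1,267.2444
After credit = $1,267.2444 − $526 = $741.2444
Total = $741.2444 + $903 = $1,644.2444

$1,644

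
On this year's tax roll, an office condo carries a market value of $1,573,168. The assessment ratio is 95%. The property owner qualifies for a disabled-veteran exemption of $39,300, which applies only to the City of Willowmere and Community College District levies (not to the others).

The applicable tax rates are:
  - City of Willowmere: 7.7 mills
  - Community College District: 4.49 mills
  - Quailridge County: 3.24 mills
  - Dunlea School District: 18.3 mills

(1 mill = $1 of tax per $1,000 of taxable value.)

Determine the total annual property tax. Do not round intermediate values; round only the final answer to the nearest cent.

$49,930.74

Assessed value = $1,573,168 × 0.95 = $1,494,509.6
City of Willowmere: ($1,494,509.6 − $39,300) × 0.0077 = $1,455,209.6 × 0.0077 = $11,205.11392
Community College District: ($1,494,509.6 − $39,300) × 0.00449 = $1,455,209.6 × 0.00449 = $6,533.891104
Quailridge County: $1,494,509.6 × 0.00324 = $4,842.211104
Dunlea School District: $1,494,509.6 × 0.0183 = $27,349.52568
Total = $49,930.741808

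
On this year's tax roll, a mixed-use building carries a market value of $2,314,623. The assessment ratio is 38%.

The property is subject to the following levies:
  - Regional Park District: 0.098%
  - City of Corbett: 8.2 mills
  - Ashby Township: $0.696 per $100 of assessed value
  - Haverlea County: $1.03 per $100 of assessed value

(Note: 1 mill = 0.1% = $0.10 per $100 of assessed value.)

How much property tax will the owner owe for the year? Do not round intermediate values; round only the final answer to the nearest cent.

Assessed value = $2,314,623 × 0.38 = $879,556.74
Regional Park District: $879,556.74 × 0.00098 = $861.9656052
City of Corbett: $879,556.74 × 0.0082 = $7,212.365268
Ashby Township: $879,556.74 × 0.00696 = $6,121.7149104
Haverlea County: $879,556.74 × 0.0103 = $9,059.434422
Total = $23,255.4802056

$23,255.48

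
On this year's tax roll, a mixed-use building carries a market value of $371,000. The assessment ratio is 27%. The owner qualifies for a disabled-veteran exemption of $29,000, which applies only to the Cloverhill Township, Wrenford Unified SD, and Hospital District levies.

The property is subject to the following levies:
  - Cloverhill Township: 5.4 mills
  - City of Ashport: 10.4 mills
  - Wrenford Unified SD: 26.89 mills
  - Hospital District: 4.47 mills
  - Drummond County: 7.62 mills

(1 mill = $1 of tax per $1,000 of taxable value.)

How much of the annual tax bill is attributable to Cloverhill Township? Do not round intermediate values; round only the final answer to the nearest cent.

Assessed value = $371,000 × 0.27 = $100,170
Cloverhill Township taxable value = $100,170 − $29,000 = $71,170
Cloverhill Township levy = $71,170 × 0.0054 = $384.318

$384.32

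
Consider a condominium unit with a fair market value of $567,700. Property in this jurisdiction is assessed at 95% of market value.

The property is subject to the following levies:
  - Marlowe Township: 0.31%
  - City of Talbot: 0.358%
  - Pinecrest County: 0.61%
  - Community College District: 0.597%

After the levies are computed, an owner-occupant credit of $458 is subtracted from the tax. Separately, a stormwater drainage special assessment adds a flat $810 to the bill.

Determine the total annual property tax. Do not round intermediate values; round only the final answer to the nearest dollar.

$10,464

Assessed value = $567,700 × 0.95 = $539,315
Marlowe Township: $539,315 × 0.0031 = $1,671.8765
City of Talbot: $539,315 × 0.00358 = $1,930.7477
Pinecrest County: $539,315 × 0.0061 = $3,289.8215
Community College District: $539,315 × 0.00597 = $3,219.71055
Levies subtotal = $10,112.15625
After credit = $10,112.15625 − $458 = $9,654.15625
Total = $9,654.15625 + $810 = $10,464.15625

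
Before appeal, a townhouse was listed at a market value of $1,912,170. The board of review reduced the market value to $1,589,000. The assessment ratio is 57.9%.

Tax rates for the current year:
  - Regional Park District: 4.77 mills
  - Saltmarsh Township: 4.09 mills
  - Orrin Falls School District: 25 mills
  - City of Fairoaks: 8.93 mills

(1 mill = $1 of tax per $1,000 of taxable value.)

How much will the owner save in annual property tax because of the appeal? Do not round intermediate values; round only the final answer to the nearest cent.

$8,006.67

Old assessed value = $1,912,170 × 0.579 = $1,107,146.43
New assessed value = $1,589,000 × 0.579 = $920,031
Combined rate = 0.00477 + 0.00409 + 0.025 + 0.00893 = 0.04279
Old tax = $1,107,146.43 × 0.04279 = $47,374.7957397
New tax = $920,031 × 0.04279 = $39,368.12649
Reduction = $47,374.7957397 − $39,368.12649 = $8,006.6692497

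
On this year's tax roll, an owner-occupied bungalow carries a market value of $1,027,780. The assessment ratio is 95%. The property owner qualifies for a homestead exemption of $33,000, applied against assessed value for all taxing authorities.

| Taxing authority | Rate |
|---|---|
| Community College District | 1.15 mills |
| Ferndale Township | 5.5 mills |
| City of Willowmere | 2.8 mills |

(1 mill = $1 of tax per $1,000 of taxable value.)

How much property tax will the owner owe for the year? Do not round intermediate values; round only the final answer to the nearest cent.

Assessed value = $1,027,780 × 0.95 = $976,391
Taxable value = $976,391 − $33,000 = $943,391
Community College District: $943,391 × 0.00115 = $1,084.89965
Ferndale Township: $943,391 × 0.0055 = $5,188.6505
City of Willowmere: $943,391 × 0.0028 = $2,641.4948
Total = $1,084.89965 + $5,188.6505 + $2,641.4948 = $8,915.04495

$8,915.04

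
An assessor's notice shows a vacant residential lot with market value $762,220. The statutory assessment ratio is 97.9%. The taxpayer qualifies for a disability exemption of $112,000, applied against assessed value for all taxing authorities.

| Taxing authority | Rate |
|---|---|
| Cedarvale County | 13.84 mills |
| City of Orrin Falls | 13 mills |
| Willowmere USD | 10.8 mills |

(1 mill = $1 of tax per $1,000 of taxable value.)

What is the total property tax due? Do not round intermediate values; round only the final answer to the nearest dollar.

$23,872

Assessed value = $762,220 × 0.979 = $746,213.38
Taxable value = $746,213.38 − $112,000 = $634,213.38
Cedarvale County: $634,213.38 × 0.01384 = $8,777.5131792
City of Orrin Falls: $634,213.38 × 0.013 = $8,244.77394
Willowmere USD: $634,213.38 × 0.0108 = $6,849.504504
Total = $8,777.5131792 + $8,244.77394 + $6,849.504504 = $23,871.7916232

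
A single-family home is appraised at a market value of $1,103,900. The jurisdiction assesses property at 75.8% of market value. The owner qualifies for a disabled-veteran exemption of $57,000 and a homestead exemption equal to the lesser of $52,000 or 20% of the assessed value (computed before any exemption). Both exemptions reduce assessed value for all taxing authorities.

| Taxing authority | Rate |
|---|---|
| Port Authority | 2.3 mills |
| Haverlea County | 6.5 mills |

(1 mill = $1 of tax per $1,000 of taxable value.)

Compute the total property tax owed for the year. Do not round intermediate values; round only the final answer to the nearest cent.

$6,404.25

Assessed value = $1,103,900 × 0.758 = $836,756.2
Homestead exemption = min($52,000, 20% × $836,756.2) = min($52,000, $167,351.24) = $52,000 (dollar cap binds)
Taxable value = $836,756.2 − $57,000 − $52,000 = $727,756.2
Port Authority: $727,756.2 × 0.0023 = $1,673.83926
Haverlea County: $727,756.2 × 0.0065 = $4,730.4153
Total = $6,404.25456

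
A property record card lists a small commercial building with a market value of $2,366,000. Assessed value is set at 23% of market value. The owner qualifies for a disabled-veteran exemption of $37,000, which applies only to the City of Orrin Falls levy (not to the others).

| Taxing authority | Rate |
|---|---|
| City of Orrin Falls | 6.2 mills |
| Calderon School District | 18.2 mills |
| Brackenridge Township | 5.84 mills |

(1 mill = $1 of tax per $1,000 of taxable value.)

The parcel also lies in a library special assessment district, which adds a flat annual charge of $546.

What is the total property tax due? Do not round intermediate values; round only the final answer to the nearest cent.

$16,772.60

Assessed value = $2,366,000 × 0.23 = $544,180
City of Orrin Falls: ($544,180 − $37,000) × 0.0062 = $507,180 × 0.0062 = $3,144.516
Calderon School District: $544,180 × 0.0182 = $9,904.076
Brackenridge Township: $544,180 × 0.00584 = $3,178.0112
Levies subtotal = $16,226.6032
Total = $16,226.6032 + $546 = $16,772.6032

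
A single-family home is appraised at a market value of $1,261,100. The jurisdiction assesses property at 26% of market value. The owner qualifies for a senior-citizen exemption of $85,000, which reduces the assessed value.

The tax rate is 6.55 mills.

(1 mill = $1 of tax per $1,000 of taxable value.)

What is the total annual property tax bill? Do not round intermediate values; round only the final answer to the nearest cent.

Assessed value = $1,261,100 × 0.26 = $327,886
Taxable value = $327,886 − $85,000 = $242,886
Tax = $242,886 × 0.00655 = $1,590.9033

$1,590.90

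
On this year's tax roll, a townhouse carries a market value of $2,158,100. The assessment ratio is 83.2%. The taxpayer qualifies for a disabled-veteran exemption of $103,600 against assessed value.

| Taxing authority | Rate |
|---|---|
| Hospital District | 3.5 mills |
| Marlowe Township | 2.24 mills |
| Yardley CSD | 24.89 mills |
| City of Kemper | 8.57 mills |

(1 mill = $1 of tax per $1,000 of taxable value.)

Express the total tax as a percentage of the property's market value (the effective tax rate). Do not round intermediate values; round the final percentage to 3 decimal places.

3.073%

Assessed value = $2,158,100 × 0.832 = $1,795,539.2
Taxable value = $1,795,539.2 − $103,600 = $1,691,939.2
Hospital District: $1,691,939.2 × 0.0035 = $5,921.7872
Marlowe Township: $1,691,939.2 × 0.00224 = $3,789.943808
Yardley CSD: $1,691,939.2 × 0.02489 = $42,112.366688
City of Kemper: $1,691,939.2 × 0.00857 = $14,499.918944
Total tax = $66,324.01664
Effective rate = $66,324.01664 ÷ $2,158,100 = 3.073% of market value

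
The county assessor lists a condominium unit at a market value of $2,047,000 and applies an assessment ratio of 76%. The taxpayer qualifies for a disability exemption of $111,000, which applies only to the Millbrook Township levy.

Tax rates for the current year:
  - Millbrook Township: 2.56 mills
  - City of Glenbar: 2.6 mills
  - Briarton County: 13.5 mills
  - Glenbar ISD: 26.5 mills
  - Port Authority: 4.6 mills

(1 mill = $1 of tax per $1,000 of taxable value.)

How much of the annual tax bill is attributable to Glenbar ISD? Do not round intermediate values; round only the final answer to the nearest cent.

$41,226.58

Assessed value = $2,047,000 × 0.76 = $1,555,720
Glenbar ISD taxable value = $1,555,720 (exemption does not apply)
Glenbar ISD levy = $1,555,720 × 0.0265 = $41,226.58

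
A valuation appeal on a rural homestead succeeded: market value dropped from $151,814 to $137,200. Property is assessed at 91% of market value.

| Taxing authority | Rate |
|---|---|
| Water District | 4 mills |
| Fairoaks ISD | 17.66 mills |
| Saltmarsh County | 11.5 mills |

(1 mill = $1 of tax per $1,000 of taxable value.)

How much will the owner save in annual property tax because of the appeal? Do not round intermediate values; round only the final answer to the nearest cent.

$440.99

Old assessed value = $151,814 × 0.91 = $138,150.74
New assessed value = $137,200 × 0.91 = $124,852
Combined rate = 0.004 + 0.01766 + 0.0115 = 0.03316
Old tax = $138,150.74 × 0.03316 = $4,581.0785384
New tax = $124,852 × 0.03316 = $4,140.09232
Reduction = $4,581.0785384 − $4,140.09232 = $440.9862184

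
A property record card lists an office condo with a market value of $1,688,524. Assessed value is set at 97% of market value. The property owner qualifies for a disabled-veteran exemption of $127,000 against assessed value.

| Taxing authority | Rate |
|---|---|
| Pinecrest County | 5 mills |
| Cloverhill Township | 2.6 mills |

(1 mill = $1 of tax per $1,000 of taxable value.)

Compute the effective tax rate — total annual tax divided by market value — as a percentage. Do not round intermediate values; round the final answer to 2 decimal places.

Assessed value = $1,688,524 × 0.97 = $1,637,868.28
Taxable value = $1,637,868.28 − $127,000 = $1,510,868.28
Pinecrest County: $1,510,868.28 × 0.005 = $7,554.3414
Cloverhill Township: $1,510,868.28 × 0.0026 = $3,928.257528
Total tax = $11,482.598928
Effective rate = $11,482.598928 ÷ $1,688,524 = 0.68% of market value

0.68%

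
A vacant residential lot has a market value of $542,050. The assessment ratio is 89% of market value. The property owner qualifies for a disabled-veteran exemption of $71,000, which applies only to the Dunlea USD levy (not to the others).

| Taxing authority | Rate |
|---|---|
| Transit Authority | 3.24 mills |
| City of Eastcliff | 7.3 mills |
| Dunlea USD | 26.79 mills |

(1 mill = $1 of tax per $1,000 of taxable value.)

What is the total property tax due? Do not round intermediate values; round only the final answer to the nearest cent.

$16,106.82

Assessed value = $542,050 × 0.89 = $482,424.5
Transit Authority: $482,424.5 × 0.00324 = $1,563.05538
City of Eastcliff: $482,424.5 × 0.0073 = $3,521.69885
Dunlea USD: ($482,424.5 − $71,000) × 0.02679 = $411,424.5 × 0.02679 = $11,022.062355
Total = $16,106.816585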